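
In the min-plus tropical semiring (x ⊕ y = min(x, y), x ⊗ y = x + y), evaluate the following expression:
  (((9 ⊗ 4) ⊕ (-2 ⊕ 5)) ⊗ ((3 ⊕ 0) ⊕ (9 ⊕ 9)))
(((9 ⊗ 4) ⊕ (-2 ⊕ 5)) ⊗ ((3 ⊕ 0) ⊕ (9 ⊕ 9))) = -2

Expand innermost to outermost. Recall ⊕ takes the minimum of its arguments and ⊗ takes their sum. Working out the expression (((9 ⊗ 4) ⊕ (-2 ⊕ 5)) ⊗ ((3 ⊕ 0) ⊕ (9 ⊕ 9))) gives -2.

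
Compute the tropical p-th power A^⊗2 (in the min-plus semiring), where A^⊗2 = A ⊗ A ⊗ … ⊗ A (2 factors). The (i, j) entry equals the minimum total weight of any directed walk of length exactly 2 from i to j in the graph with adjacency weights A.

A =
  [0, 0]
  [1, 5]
A^⊗2 =
  [0, 0]
  [1, 1]

Each entry (A^⊗2)_ij equals the minimum over all length-2 walks i = v_0 → v_1 → … → v_2 = j of Σ_t A[v_t][v_{t+1}]. For example, for (i, j) = (0, 1) we minimise over 2 possible intermediate vertex sequences; the minimum is 0, attained along the walk 0 → 0 → 1.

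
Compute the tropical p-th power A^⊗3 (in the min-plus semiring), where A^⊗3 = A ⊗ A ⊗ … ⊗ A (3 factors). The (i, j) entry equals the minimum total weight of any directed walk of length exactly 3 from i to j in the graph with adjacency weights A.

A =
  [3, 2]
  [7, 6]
A^⊗3 =
  [9, 8]
  [13, 12]

Each entry (A^⊗3)_ij equals the minimum over all length-3 walks i = v_0 → v_1 → … → v_3 = j of Σ_t A[v_t][v_{t+1}]. For example, for (i, j) = (0, 1) we minimise over 4 possible intermediate vertex sequences; the minimum is 8, attained along the walk 0 → 0 → 0 → 1.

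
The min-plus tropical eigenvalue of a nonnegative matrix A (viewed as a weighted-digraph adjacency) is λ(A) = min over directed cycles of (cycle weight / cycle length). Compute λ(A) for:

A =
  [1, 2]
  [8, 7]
λ(A) = 1

Enumerate directed cycles and compute their means (weight / length). Sample:
  cycle 0 → 0: weight = 1, length = 1, mean = 1/1 ≈ 1.000
  cycle 1 → 1: weight = 7, length = 1, mean = 7/1 ≈ 7.000
  cycle 0 → 1 → 0: weight = 10, length = 2, mean = 10/2 ≈ 5.000
  cycle 1 → 0 → 1: weight = 10, length = 2, mean = 10/2 ≈ 5.000
Minimum mean = 1.000, attained e.g. along the cycle 0 → 0 with weight 1 and length 1. So λ(A) = 1/1 = 1.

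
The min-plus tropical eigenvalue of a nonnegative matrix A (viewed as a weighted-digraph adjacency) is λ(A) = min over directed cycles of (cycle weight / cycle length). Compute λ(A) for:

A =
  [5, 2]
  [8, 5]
λ(A) = 5

Enumerate directed cycles and compute their means (weight / length). Sample:
  cycle 0 → 0: weight = 5, length = 1, mean = 5/1 ≈ 5.000
  cycle 1 → 1: weight = 5, length = 1, mean = 5/1 ≈ 5.000
  cycle 0 → 1 → 0: weight = 10, length = 2, mean = 10/2 ≈ 5.000
  cycle 1 → 0 → 1: weight = 10, length = 2, mean = 10/2 ≈ 5.000
Minimum mean = 5.000, attained e.g. along the cycle 0 → 0 with weight 5 and length 1. So λ(A) = 5/1 = 5.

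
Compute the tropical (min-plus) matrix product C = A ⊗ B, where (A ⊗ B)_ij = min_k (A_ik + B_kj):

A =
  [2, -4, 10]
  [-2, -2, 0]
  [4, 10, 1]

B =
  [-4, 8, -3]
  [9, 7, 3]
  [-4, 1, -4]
A ⊗ B =
  [-2, 3, -1]
  [-6, 1, -5]
  [-3, 2, -3]

Apply the min-plus product entry-by-entry:
  C[0][0] = min over k of (A[0][0] + B[0][0] = 2 + -4 = -2, A[0][1] + B[1][0] = -4 + 9 = 5, A[0][2] + B[2][0] = 10 + -4 = 6) = -2 (attained at k = 0)
  C[0][1] = min over k of (A[0][0] + B[0][1] = 2 + 8 = 10, A[0][1] + B[1][1] = -4 + 7 = 3, A[0][2] + B[2][1] = 10 + 1 = 11) = 3 (attained at k = 1)
  C[0][2] = min over k of (A[0][0] + B[0][2] = 2 + -3 = -1, A[0][1] + B[1][2] = -4 + 3 = -1, A[0][2] + B[2][2] = 10 + -4 = 6) = -1 (attained at k = 0)
  C[1][0] = min over k of (A[1][0] + B[0][0] = -2 + -4 = -6, A[1][1] + B[1][0] = -2 + 9 = 7, A[1][2] + B[2][0] = 0 + -4 = -4) = -6 (attained at k = 0)
  C[1][1] = min over k of (A[1][0] + B[0][1] = -2 + 8 = 6, A[1][1] + B[1][1] = -2 + 7 = 5, A[1][2] + B[2][1] = 0 + 1 = 1) = 1 (attained at k = 2)
  C[1][2] = min over k of (A[1][0] + B[0][2] = -2 + -3 = -5, A[1][1] + B[1][2] = -2 + 3 = 1, A[1][2] + B[2][2] = 0 + -4 = -4) = -5 (attained at k = 0)
  C[2][0] = min over k of (A[2][0] + B[0][0] = 4 + -4 = 0, A[2][1] + B[1][0] = 10 + 9 = 19, A[2][2] + B[2][0] = 1 + -4 = -3) = -3 (attained at k = 2)
  C[2][1] = min over k of (A[2][0] + B[0][1] = 4 + 8 = 12, A[2][1] + B[1][1] = 10 + 7 = 17, A[2][2] + B[2][1] = 1 + 1 = 2) = 2 (attained at k = 2)
  C[2][2] = min over k of (A[2][0] + B[0][2] = 4 + -3 = 1, A[2][1] + B[1][2] = 10 + 3 = 13, A[2][2] + B[2][2] = 1 + -4 = -3) = -3 (attained at k = 2)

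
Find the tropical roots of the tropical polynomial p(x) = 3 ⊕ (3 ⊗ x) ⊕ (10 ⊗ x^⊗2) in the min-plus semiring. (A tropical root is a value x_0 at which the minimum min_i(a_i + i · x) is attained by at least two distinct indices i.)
Roots: {-7, 0}

Each tropical root is a break point of the lower envelope of the lines y = a_i + i · x (there are 3 lines, with slopes 0, 1, ..., 2). Only the lines that attain the minimum somewhere contribute to roots; other lines are dominated. Here the surviving (envelope) indices are i = 2, i = 1, i = 0.
Intersections between consecutive envelope lines give the roots: for adjacent envelope indices i < j the intersection is x = (a_i − a_j) / (j − i). Reading off the sorted break points: {-7, 0}.
Verification: at each break x_0, at least two indices attain the minimum of min_i(a_i + i · x_0).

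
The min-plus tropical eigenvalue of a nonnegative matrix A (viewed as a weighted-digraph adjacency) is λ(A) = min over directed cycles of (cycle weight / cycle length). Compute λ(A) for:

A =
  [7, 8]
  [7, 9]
λ(A) = 7

Enumerate directed cycles and compute their means (weight / length). Sample:
  cycle 0 → 0: weight = 7, length = 1, mean = 7/1 ≈ 7.000
  cycle 1 → 1: weight = 9, length = 1, mean = 9/1 ≈ 9.000
  cycle 0 → 1 → 0: weight = 15, length = 2, mean = 15/2 ≈ 7.500
  cycle 1 → 0 → 1: weight = 15, length = 2, mean = 15/2 ≈ 7.500
Minimum mean = 7.000, attained e.g. along the cycle 0 → 0 with weight 7 and length 1. So λ(A) = 7/1 = 7.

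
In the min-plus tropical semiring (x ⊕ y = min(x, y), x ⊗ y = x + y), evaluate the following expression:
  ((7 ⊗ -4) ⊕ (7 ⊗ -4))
((7 ⊗ -4) ⊕ (7 ⊗ -4)) = 3

Expand innermost to outermost. Recall ⊕ takes the minimum of its arguments and ⊗ takes their sum. Working out the expression ((7 ⊗ -4) ⊕ (7 ⊗ -4)) gives 3.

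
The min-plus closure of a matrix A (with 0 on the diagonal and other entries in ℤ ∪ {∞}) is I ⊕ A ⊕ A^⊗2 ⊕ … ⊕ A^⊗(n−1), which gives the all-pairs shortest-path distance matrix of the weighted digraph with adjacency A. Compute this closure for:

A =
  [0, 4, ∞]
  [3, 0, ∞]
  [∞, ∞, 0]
Closure =
  [0, 4, ∞]
  [3, 0, ∞]
  [∞, ∞, 0]

This is the Floyd-Warshall all-pairs shortest-path computation. For each intermediate vertex k = 0, 1, …, 2, update dist[i][j] ← min(dist[i][j], dist[i][k] + dist[k][j]). The final matrix gives, for each (i, j), the minimum total weight of any directed path from i to j (possibly empty when i = j).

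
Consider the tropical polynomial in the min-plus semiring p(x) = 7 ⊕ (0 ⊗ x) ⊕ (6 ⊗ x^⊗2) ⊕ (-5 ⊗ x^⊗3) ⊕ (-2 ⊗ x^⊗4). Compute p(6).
p(6) = 6

A tropical monomial a ⊗ x^⊗i evaluates to a + i · x. Evaluating each term at x = 6:
  Term 0 contributes 7 + 0 · 6 = 7
  Term 1 contributes 0 + 1 · 6 = 6
  Term 2 contributes 6 + 2 · 6 = 18
  Term 3 contributes -5 + 3 · 6 = 13
  Term 4 contributes -2 + 4 · 6 = 22
p(6) = ⊕ of these = min[7, 6, 18, 13, 22] = 6.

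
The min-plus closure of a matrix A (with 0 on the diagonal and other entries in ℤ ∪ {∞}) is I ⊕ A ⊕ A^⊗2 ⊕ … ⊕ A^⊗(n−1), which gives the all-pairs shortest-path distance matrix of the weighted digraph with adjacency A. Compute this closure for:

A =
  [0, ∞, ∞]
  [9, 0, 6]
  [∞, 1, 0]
Closure =
  [0, ∞, ∞]
  [9, 0, 6]
  [10, 1, 0]

This is the Floyd-Warshall all-pairs shortest-path computation. For each intermediate vertex k = 0, 1, …, 2, update dist[i][j] ← min(dist[i][j], dist[i][k] + dist[k][j]). The final matrix gives, for each (i, j), the minimum total weight of any directed path from i to j (possibly empty when i = j).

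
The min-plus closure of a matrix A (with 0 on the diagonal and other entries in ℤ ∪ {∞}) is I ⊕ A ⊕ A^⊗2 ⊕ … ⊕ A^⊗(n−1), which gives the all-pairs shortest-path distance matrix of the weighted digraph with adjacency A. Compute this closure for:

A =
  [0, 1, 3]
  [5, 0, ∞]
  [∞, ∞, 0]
Closure =
  [0, 1, 3]
  [5, 0, 8]
  [∞, ∞, 0]

This is the Floyd-Warshall all-pairs shortest-path computation. For each intermediate vertex k = 0, 1, …, 2, update dist[i][j] ← min(dist[i][j], dist[i][k] + dist[k][j]). The final matrix gives, for each (i, j), the minimum total weight of any directed path from i to j (possibly empty when i = j).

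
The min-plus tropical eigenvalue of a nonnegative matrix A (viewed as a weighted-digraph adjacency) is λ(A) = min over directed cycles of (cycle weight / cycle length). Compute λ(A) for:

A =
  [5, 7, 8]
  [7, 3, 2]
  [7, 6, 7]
λ(A) = 3

Enumerate directed cycles and compute their means (weight / length). Sample:
  cycle 0 → 0: weight = 5, length = 1, mean = 5/1 ≈ 5.000
  cycle 1 → 1: weight = 3, length = 1, mean = 3/1 ≈ 3.000
  cycle 2 → 2: weight = 7, length = 1, mean = 7/1 ≈ 7.000
  cycle 0 → 1 → 0: weight = 14, length = 2, mean = 14/2 ≈ 7.000
  cycle 0 → 2 → 0: weight = 15, length = 2, mean = 15/2 ≈ 7.500
  cycle 1 → 0 → 1: weight = 14, length = 2, mean = 14/2 ≈ 7.000
Minimum mean = 3.000, attained e.g. along the cycle 1 → 1 with weight 3 and length 1. So λ(A) = 3/1 = 3.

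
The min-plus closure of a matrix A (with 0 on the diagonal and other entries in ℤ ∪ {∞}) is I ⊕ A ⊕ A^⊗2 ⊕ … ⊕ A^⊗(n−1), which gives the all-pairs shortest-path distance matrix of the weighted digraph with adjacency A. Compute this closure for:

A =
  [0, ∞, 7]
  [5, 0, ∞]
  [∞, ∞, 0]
Closure =
  [0, ∞, 7]
  [5, 0, 12]
  [∞, ∞, 0]

This is the Floyd-Warshall all-pairs shortest-path computation. For each intermediate vertex k = 0, 1, …, 2, update dist[i][j] ← min(dist[i][j], dist[i][k] + dist[k][j]). The final matrix gives, for each (i, j), the minimum total weight of any directed path from i to j (possibly empty when i = j).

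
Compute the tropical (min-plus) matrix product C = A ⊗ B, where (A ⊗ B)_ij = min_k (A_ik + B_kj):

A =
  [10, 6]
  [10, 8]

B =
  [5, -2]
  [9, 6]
A ⊗ B =
  [15, 8]
  [15, 8]

Apply the min-plus product entry-by-entry:
  C[0][0] = min over k of (A[0][0] + B[0][0] = 10 + 5 = 15, A[0][1] + B[1][0] = 6 + 9 = 15) = 15 (attained at k = 0)
  C[0][1] = min over k of (A[0][0] + B[0][1] = 10 + -2 = 8, A[0][1] + B[1][1] = 6 + 6 = 12) = 8 (attained at k = 0)
  C[1][0] = min over k of (A[1][0] + B[0][0] = 10 + 5 = 15, A[1][1] + B[1][0] = 8 + 9 = 17) = 15 (attained at k = 0)
  C[1][1] = min over k of (A[1][0] + B[0][1] = 10 + -2 = 8, A[1][1] + B[1][1] = 8 + 6 = 14) = 8 (attained at k = 0)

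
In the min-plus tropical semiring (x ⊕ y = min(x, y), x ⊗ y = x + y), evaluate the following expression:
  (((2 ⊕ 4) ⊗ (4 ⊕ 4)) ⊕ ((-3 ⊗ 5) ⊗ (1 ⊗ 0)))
(((2 ⊕ 4) ⊗ (4 ⊕ 4)) ⊕ ((-3 ⊗ 5) ⊗ (1 ⊗ 0))) = 3

Expand innermost to outermost. Recall ⊕ takes the minimum of its arguments and ⊗ takes their sum. Working out the expression (((2 ⊕ 4) ⊗ (4 ⊕ 4)) ⊕ ((-3 ⊗ 5) ⊗ (1 ⊗ 0))) gives 3.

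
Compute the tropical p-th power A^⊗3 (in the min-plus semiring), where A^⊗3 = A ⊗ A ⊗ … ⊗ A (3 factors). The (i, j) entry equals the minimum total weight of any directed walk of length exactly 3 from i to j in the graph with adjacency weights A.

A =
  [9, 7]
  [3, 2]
A^⊗3 =
  [12, 11]
  [7, 6]

Each entry (A^⊗3)_ij equals the minimum over all length-3 walks i = v_0 → v_1 → … → v_3 = j of Σ_t A[v_t][v_{t+1}]. For example, for (i, j) = (0, 1) we minimise over 4 possible intermediate vertex sequences; the minimum is 11, attained along the walk 0 → 1 → 1 → 1.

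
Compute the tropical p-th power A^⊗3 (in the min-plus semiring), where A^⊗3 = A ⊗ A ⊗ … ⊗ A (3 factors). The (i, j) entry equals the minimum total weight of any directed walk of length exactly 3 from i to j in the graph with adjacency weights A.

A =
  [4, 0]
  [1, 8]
A^⊗3 =
  [5, 1]
  [2, 5]

Each entry (A^⊗3)_ij equals the minimum over all length-3 walks i = v_0 → v_1 → … → v_3 = j of Σ_t A[v_t][v_{t+1}]. For example, for (i, j) = (0, 1) we minimise over 4 possible intermediate vertex sequences; the minimum is 1, attained along the walk 0 → 1 → 0 → 1.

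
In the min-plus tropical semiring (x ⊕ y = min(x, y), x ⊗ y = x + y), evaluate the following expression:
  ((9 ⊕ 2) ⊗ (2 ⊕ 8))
((9 ⊕ 2) ⊗ (2 ⊕ 8)) = 4

Expand innermost to outermost. Recall ⊕ takes the minimum of its arguments and ⊗ takes their sum. Working out the expression ((9 ⊕ 2) ⊗ (2 ⊕ 8)) gives 4.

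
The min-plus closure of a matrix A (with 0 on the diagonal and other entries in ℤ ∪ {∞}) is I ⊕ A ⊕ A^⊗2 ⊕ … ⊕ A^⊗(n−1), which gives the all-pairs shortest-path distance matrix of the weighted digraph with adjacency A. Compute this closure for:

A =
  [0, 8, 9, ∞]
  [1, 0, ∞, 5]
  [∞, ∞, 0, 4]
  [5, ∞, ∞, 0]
Closure =
  [0, 8, 9, 13]
  [1, 0, 10, 5]
  [9, 17, 0, 4]
  [5, 13, 14, 0]

This is the Floyd-Warshall all-pairs shortest-path computation. For each intermediate vertex k = 0, 1, …, 3, update dist[i][j] ← min(dist[i][j], dist[i][k] + dist[k][j]). The final matrix gives, for each (i, j), the minimum total weight of any directed path from i to j (possibly empty when i = j).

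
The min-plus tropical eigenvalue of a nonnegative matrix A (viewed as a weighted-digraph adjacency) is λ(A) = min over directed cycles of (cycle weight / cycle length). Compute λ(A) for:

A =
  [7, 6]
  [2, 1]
λ(A) = 1

Enumerate directed cycles and compute their means (weight / length). Sample:
  cycle 0 → 0: weight = 7, length = 1, mean = 7/1 ≈ 7.000
  cycle 1 → 1: weight = 1, length = 1, mean = 1/1 ≈ 1.000
  cycle 0 → 1 → 0: weight = 8, length = 2, mean = 8/2 ≈ 4.000
  cycle 1 → 0 → 1: weight = 8, length = 2, mean = 8/2 ≈ 4.000
Minimum mean = 1.000, attained e.g. along the cycle 1 → 1 with weight 1 and length 1. So λ(A) = 1/1 = 1.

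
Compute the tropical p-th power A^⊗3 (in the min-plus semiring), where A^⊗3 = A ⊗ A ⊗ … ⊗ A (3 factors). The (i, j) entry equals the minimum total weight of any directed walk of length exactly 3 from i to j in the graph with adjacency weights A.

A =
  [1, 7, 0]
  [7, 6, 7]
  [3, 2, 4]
A^⊗3 =
  [3, 3, 2]
  [9, 9, 8]
  [5, 5, 4]

Each entry (A^⊗3)_ij equals the minimum over all length-3 walks i = v_0 → v_1 → … → v_3 = j of Σ_t A[v_t][v_{t+1}]. For example, for (i, j) = (0, 2) we minimise over 9 possible intermediate vertex sequences; the minimum is 2, attained along the walk 0 → 0 → 0 → 2.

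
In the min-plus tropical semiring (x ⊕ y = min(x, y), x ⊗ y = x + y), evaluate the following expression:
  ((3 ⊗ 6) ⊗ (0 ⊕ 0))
((3 ⊗ 6) ⊗ (0 ⊕ 0)) = 9

Expand innermost to outermost. Recall ⊕ takes the minimum of its arguments and ⊗ takes their sum. Working out the expression ((3 ⊗ 6) ⊗ (0 ⊕ 0)) gives 9.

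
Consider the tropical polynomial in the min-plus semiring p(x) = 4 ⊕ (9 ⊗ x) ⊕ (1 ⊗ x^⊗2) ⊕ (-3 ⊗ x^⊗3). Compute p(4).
p(4) = 4

A tropical monomial a ⊗ x^⊗i evaluates to a + i · x. Evaluating each term at x = 4:
  Term 0 contributes 4 + 0 · 4 = 4
  Term 1 contributes 9 + 1 · 4 = 13
  Term 2 contributes 1 + 2 · 4 = 9
  Term 3 contributes -3 + 3 · 4 = 9
p(4) = ⊕ of these = min[4, 13, 9, 9] = 4.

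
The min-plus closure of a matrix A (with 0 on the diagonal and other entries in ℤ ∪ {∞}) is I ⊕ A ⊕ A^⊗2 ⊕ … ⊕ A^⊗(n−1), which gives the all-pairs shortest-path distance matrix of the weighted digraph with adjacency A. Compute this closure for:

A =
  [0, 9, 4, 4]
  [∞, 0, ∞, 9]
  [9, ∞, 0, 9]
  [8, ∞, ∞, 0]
Closure =
  [0, 9, 4, 4]
  [17, 0, 21, 9]
  [9, 18, 0, 9]
  [8, 17, 12, 0]

This is the Floyd-Warshall all-pairs shortest-path computation. For each intermediate vertex k = 0, 1, …, 3, update dist[i][j] ← min(dist[i][j], dist[i][k] + dist[k][j]). The final matrix gives, for each (i, j), the minimum total weight of any directed path from i to j (possibly empty when i = j).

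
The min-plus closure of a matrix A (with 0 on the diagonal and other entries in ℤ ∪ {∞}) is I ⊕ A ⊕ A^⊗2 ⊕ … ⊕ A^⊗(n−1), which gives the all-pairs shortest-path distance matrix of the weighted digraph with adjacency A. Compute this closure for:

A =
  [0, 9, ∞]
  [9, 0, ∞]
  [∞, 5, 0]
Closure =
  [0, 9, ∞]
  [9, 0, ∞]
  [14, 5, 0]

This is the Floyd-Warshall all-pairs shortest-path computation. For each intermediate vertex k = 0, 1, …, 2, update dist[i][j] ← min(dist[i][j], dist[i][k] + dist[k][j]). The final matrix gives, for each (i, j), the minimum total weight of any directed path from i to j (possibly empty when i = j).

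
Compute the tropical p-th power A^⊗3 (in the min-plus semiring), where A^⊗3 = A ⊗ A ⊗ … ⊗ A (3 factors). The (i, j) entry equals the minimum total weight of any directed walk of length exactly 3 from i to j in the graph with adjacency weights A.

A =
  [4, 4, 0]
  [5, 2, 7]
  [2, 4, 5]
A^⊗3 =
  [6, 6, 2]
  [7, 6, 7]
  [4, 6, 6]

Each entry (A^⊗3)_ij equals the minimum over all length-3 walks i = v_0 → v_1 → … → v_3 = j of Σ_t A[v_t][v_{t+1}]. For example, for (i, j) = (0, 2) we minimise over 9 possible intermediate vertex sequences; the minimum is 2, attained along the walk 0 → 2 → 0 → 2.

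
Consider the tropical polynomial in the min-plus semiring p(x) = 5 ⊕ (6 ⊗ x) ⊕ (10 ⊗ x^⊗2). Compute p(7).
p(7) = 5

A tropical monomial a ⊗ x^⊗i evaluates to a + i · x. Evaluating each term at x = 7:
  Term 0 contributes 5 + 0 · 7 = 5
  Term 1 contributes 6 + 1 · 7 = 13
  Term 2 contributes 10 + 2 · 7 = 24
p(7) = ⊕ of these = min[5, 13, 24] = 5.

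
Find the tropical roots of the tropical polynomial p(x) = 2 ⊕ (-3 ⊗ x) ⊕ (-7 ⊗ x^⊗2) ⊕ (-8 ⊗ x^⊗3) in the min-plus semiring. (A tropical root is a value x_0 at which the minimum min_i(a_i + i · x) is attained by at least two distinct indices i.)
Roots: {1, 4, 5}

Each tropical root is a break point of the lower envelope of the lines y = a_i + i · x (there are 4 lines, with slopes 0, 1, ..., 3). Only the lines that attain the minimum somewhere contribute to roots; other lines are dominated. Here the surviving (envelope) indices are i = 3, i = 2, i = 1, i = 0.
Intersections between consecutive envelope lines give the roots: for adjacent envelope indices i < j the intersection is x = (a_i − a_j) / (j − i). Reading off the sorted break points: {1, 4, 5}.
Verification: at each break x_0, at least two indices attain the minimum of min_i(a_i + i · x_0).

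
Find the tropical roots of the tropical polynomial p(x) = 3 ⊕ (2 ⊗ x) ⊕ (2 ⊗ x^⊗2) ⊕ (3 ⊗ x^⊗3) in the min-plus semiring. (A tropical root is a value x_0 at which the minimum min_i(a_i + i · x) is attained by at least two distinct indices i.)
Roots: {-1, 0, 1}

Each tropical root is a break point of the lower envelope of the lines y = a_i + i · x (there are 4 lines, with slopes 0, 1, ..., 3). Only the lines that attain the minimum somewhere contribute to roots; other lines are dominated. Here the surviving (envelope) indices are i = 3, i = 2, i = 1, i = 0.
Intersections between consecutive envelope lines give the roots: for adjacent envelope indices i < j the intersection is x = (a_i − a_j) / (j − i). Reading off the sorted break points: {-1, 0, 1}.
Verification: at each break x_0, at least two indices attain the minimum of min_i(a_i + i · x_0).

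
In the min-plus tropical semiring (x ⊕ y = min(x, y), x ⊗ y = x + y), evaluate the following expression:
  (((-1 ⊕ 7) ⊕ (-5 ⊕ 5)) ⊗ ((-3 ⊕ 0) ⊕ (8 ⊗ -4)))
(((-1 ⊕ 7) ⊕ (-5 ⊕ 5)) ⊗ ((-3 ⊕ 0) ⊕ (8 ⊗ -4))) = -8

Expand innermost to outermost. Recall ⊕ takes the minimum of its arguments and ⊗ takes their sum. Working out the expression (((-1 ⊕ 7) ⊕ (-5 ⊕ 5)) ⊗ ((-3 ⊕ 0) ⊕ (8 ⊗ -4))) gives -8.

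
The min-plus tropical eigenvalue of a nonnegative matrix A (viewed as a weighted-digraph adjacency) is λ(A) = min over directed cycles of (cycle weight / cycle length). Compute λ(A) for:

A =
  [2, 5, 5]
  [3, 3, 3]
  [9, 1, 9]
λ(A) = 2

Enumerate directed cycles and compute their means (weight / length). Sample:
  cycle 0 → 0: weight = 2, length = 1, mean = 2/1 ≈ 2.000
  cycle 1 → 1: weight = 3, length = 1, mean = 3/1 ≈ 3.000
  cycle 2 → 2: weight = 9, length = 1, mean = 9/1 ≈ 9.000
  cycle 0 → 1 → 0: weight = 8, length = 2, mean = 8/2 ≈ 4.000
  cycle 0 → 2 → 0: weight = 14, length = 2, mean = 14/2 ≈ 7.000
  cycle 1 → 0 → 1: weight = 8, length = 2, mean = 8/2 ≈ 4.000
Minimum mean = 2.000, attained e.g. along the cycle 0 → 0 with weight 2 and length 1. So λ(A) = 2/1 = 2.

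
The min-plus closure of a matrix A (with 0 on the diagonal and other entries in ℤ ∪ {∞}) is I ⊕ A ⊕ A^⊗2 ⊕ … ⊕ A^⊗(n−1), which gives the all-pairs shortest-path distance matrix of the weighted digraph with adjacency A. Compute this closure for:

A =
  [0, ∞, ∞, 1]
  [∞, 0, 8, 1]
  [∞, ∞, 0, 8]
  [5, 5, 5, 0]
Closure =
  [0, 6, 6, 1]
  [6, 0, 6, 1]
  [13, 13, 0, 8]
  [5, 5, 5, 0]

This is the Floyd-Warshall all-pairs shortest-path computation. For each intermediate vertex k = 0, 1, …, 3, update dist[i][j] ← min(dist[i][j], dist[i][k] + dist[k][j]). The final matrix gives, for each (i, j), the minimum total weight of any directed path from i to j (possibly empty when i = j).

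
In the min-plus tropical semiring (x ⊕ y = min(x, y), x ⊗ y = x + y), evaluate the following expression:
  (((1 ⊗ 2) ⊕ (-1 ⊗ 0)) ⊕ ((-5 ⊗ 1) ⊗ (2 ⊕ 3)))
(((1 ⊗ 2) ⊕ (-1 ⊗ 0)) ⊕ ((-5 ⊗ 1) ⊗ (2 ⊕ 3))) = -2

Expand innermost to outermost. Recall ⊕ takes the minimum of its arguments and ⊗ takes their sum. Working out the expression (((1 ⊗ 2) ⊕ (-1 ⊗ 0)) ⊕ ((-5 ⊗ 1) ⊗ (2 ⊕ 3))) gives -2.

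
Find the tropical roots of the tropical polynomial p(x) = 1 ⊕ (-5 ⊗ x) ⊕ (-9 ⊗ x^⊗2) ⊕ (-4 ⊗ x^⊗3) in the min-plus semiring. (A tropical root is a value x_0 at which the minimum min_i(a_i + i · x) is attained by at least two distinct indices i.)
Roots: {-5, 4, 6}

Each tropical root is a break point of the lower envelope of the lines y = a_i + i · x (there are 4 lines, with slopes 0, 1, ..., 3). Only the lines that attain the minimum somewhere contribute to roots; other lines are dominated. Here the surviving (envelope) indices are i = 3, i = 2, i = 1, i = 0.
Intersections between consecutive envelope lines give the roots: for adjacent envelope indices i < j the intersection is x = (a_i − a_j) / (j − i). Reading off the sorted break points: {-5, 4, 6}.
Verification: at each break x_0, at least two indices attain the minimum of min_i(a_i + i · x_0).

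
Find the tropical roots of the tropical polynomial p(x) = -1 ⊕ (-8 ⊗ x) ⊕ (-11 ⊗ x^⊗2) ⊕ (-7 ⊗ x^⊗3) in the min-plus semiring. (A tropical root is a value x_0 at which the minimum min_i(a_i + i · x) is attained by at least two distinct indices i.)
Roots: {-4, 3, 7}

Each tropical root is a break point of the lower envelope of the lines y = a_i + i · x (there are 4 lines, with slopes 0, 1, ..., 3). Only the lines that attain the minimum somewhere contribute to roots; other lines are dominated. Here the surviving (envelope) indices are i = 3, i = 2, i = 1, i = 0.
Intersections between consecutive envelope lines give the roots: for adjacent envelope indices i < j the intersection is x = (a_i − a_j) / (j − i). Reading off the sorted break points: {-4, 3, 7}.
Verification: at each break x_0, at least two indices attain the minimum of min_i(a_i + i · x_0).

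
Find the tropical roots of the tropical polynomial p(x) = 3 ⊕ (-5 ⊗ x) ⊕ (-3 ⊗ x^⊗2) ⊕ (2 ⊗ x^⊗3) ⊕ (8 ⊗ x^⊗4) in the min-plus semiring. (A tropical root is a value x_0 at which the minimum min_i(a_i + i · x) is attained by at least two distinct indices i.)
Roots: {-6, -5, -2, 8}

Each tropical root is a break point of the lower envelope of the lines y = a_i + i · x (there are 5 lines, with slopes 0, 1, ..., 4). Only the lines that attain the minimum somewhere contribute to roots; other lines are dominated. Here the surviving (envelope) indices are i = 4, i = 3, i = 2, i = 1, i = 0.
Intersections between consecutive envelope lines give the roots: for adjacent envelope indices i < j the intersection is x = (a_i − a_j) / (j − i). Reading off the sorted break points: {-6, -5, -2, 8}.
Verification: at each break x_0, at least two indices attain the minimum of min_i(a_i + i · x_0).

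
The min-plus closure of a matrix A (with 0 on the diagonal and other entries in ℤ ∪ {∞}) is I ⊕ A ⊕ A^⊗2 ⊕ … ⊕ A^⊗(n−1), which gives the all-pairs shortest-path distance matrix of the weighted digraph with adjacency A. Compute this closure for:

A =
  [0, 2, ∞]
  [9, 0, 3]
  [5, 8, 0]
Closure =
  [0, 2, 5]
  [8, 0, 3]
  [5, 7, 0]

This is the Floyd-Warshall all-pairs shortest-path computation. For each intermediate vertex k = 0, 1, …, 2, update dist[i][j] ← min(dist[i][j], dist[i][k] + dist[k][j]). The final matrix gives, for each (i, j), the minimum total weight of any directed path from i to j (possibly empty when i = j).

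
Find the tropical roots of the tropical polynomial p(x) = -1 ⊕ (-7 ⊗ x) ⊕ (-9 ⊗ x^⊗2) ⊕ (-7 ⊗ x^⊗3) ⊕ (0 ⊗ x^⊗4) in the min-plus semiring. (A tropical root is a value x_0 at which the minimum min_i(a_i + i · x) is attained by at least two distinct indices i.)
Roots: {-7, -2, 2, 6}

Each tropical root is a break point of the lower envelope of the lines y = a_i + i · x (there are 5 lines, with slopes 0, 1, ..., 4). Only the lines that attain the minimum somewhere contribute to roots; other lines are dominated. Here the surviving (envelope) indices are i = 4, i = 3, i = 2, i = 1, i = 0.
Intersections between consecutive envelope lines give the roots: for adjacent envelope indices i < j the intersection is x = (a_i − a_j) / (j − i). Reading off the sorted break points: {-7, -2, 2, 6}.
Verification: at each break x_0, at least two indices attain the minimum of min_i(a_i + i · x_0).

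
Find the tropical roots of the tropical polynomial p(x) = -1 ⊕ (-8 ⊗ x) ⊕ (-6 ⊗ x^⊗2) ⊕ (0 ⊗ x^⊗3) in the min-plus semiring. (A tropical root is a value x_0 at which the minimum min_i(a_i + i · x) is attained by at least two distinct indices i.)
Roots: {-6, -2, 7}

Each tropical root is a break point of the lower envelope of the lines y = a_i + i · x (there are 4 lines, with slopes 0, 1, ..., 3). Only the lines that attain the minimum somewhere contribute to roots; other lines are dominated. Here the surviving (envelope) indices are i = 3, i = 2, i = 1, i = 0.
Intersections between consecutive envelope lines give the roots: for adjacent envelope indices i < j the intersection is x = (a_i − a_j) / (j − i). Reading off the sorted break points: {-6, -2, 7}.
Verification: at each break x_0, at least two indices attain the minimum of min_i(a_i + i · x_0).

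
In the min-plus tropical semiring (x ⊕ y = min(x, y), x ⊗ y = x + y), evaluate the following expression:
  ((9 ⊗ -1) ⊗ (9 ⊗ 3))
((9 ⊗ -1) ⊗ (9 ⊗ 3)) = 20

Expand innermost to outermost. Recall ⊕ takes the minimum of its arguments and ⊗ takes their sum. Working out the expression ((9 ⊗ -1) ⊗ (9 ⊗ 3)) gives 20.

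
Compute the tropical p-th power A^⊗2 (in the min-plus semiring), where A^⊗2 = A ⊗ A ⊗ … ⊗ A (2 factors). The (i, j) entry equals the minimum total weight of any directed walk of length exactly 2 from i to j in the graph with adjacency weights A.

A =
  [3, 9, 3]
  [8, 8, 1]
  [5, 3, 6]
A^⊗2 =
  [6, 6, 6]
  [6, 4, 7]
  [8, 9, 4]

Each entry (A^⊗2)_ij equals the minimum over all length-2 walks i = v_0 → v_1 → … → v_2 = j of Σ_t A[v_t][v_{t+1}]. For example, for (i, j) = (0, 2) we minimise over 3 possible intermediate vertex sequences; the minimum is 6, attained along the walk 0 → 0 → 2.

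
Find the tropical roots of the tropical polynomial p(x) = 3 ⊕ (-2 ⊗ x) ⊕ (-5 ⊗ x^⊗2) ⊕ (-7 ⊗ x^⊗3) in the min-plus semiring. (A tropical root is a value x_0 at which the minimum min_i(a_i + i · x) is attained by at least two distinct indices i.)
Roots: {2, 3, 5}

Each tropical root is a break point of the lower envelope of the lines y = a_i + i · x (there are 4 lines, with slopes 0, 1, ..., 3). Only the lines that attain the minimum somewhere contribute to roots; other lines are dominated. Here the surviving (envelope) indices are i = 3, i = 2, i = 1, i = 0.
Intersections between consecutive envelope lines give the roots: for adjacent envelope indices i < j the intersection is x = (a_i − a_j) / (j − i). Reading off the sorted break points: {2, 3, 5}.
Verification: at each break x_0, at least two indices attain the minimum of min_i(a_i + i · x_0).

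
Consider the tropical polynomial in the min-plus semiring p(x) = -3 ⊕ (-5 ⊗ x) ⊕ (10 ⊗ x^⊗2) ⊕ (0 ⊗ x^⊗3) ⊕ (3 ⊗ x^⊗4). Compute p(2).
p(2) = -3

A tropical monomial a ⊗ x^⊗i evaluates to a + i · x. Evaluating each term at x = 2:
  Term 0 contributes -3 + 0 · 2 = -3
  Term 1 contributes -5 + 1 · 2 = -3
  Term 2 contributes 10 + 2 · 2 = 14
  Term 3 contributes 0 + 3 · 2 = 6
  Term 4 contributes 3 + 4 · 2 = 11
p(2) = ⊕ of these = min[-3, -3, 14, 6, 11] = -3.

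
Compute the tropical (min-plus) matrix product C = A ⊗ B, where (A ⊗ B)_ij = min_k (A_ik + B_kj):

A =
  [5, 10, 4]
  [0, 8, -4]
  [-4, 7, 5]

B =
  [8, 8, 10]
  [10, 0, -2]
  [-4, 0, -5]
A ⊗ B =
  [0, 4, -1]
  [-8, -4, -9]
  [1, 4, 0]

Apply the min-plus product entry-by-entry:
  C[0][0] = min over k of (A[0][0] + B[0][0] = 5 + 8 = 13, A[0][1] + B[1][0] = 10 + 10 = 20, A[0][2] + B[2][0] = 4 + -4 = 0) = 0 (attained at k = 2)
  C[0][1] = min over k of (A[0][0] + B[0][1] = 5 + 8 = 13, A[0][1] + B[1][1] = 10 + 0 = 10, A[0][2] + B[2][1] = 4 + 0 = 4) = 4 (attained at k = 2)
  C[0][2] = min over k of (A[0][0] + B[0][2] = 5 + 10 = 15, A[0][1] + B[1][2] = 10 + -2 = 8, A[0][2] + B[2][2] = 4 + -5 = -1) = -1 (attained at k = 2)
  C[1][0] = min over k of (A[1][0] + B[0][0] = 0 + 8 = 8, A[1][1] + B[1][0] = 8 + 10 = 18, A[1][2] + B[2][0] = -4 + -4 = -8) = -8 (attained at k = 2)
  C[1][1] = min over k of (A[1][0] + B[0][1] = 0 + 8 = 8, A[1][1] + B[1][1] = 8 + 0 = 8, A[1][2] + B[2][1] = -4 + 0 = -4) = -4 (attained at k = 2)
  C[1][2] = min over k of (A[1][0] + B[0][2] = 0 + 10 = 10, A[1][1] + B[1][2] = 8 + -2 = 6, A[1][2] + B[2][2] = -4 + -5 = -9) = -9 (attained at k = 2)
  C[2][0] = min over k of (A[2][0] + B[0][0] = -4 + 8 = 4, A[2][1] + B[1][0] = 7 + 10 = 17, A[2][2] + B[2][0] = 5 + -4 = 1) = 1 (attained at k = 2)
  C[2][1] = min over k of (A[2][0] + B[0][1] = -4 + 8 = 4, A[2][1] + B[1][1] = 7 + 0 = 7, A[2][2] + B[2][1] = 5 + 0 = 5) = 4 (attained at k = 0)
  C[2][2] = min over k of (A[2][0] + B[0][2] = -4 + 10 = 6, A[2][1] + B[1][2] = 7 + -2 = 5, A[2][2] + B[2][2] = 5 + -5 = 0) = 0 (attained at k = 2)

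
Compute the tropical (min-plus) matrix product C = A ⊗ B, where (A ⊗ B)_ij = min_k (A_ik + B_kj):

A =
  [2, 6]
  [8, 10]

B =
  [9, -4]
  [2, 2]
A ⊗ B =
  [8, -2]
  [12, 4]

Apply the min-plus product entry-by-entry:
  C[0][0] = min over k of (A[0][0] + B[0][0] = 2 + 9 = 11, A[0][1] + B[1][0] = 6 + 2 = 8) = 8 (attained at k = 1)
  C[0][1] = min over k of (A[0][0] + B[0][1] = 2 + -4 = -2, A[0][1] + B[1][1] = 6 + 2 = 8) = -2 (attained at k = 0)
  C[1][0] = min over k of (A[1][0] + B[0][0] = 8 + 9 = 17, A[1][1] + B[1][0] = 10 + 2 = 12) = 12 (attained at k = 1)
  C[1][1] = min over k of (A[1][0] + B[0][1] = 8 + -4 = 4, A[1][1] + B[1][1] = 10 + 2 = 12) = 4 (attained at k = 0)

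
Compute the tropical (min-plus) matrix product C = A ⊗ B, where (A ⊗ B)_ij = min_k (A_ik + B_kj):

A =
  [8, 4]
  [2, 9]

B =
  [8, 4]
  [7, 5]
A ⊗ B =
  [11, 9]
  [10, 6]

Apply the min-plus product entry-by-entry:
  C[0][0] = min over k of (A[0][0] + B[0][0] = 8 + 8 = 16, A[0][1] + B[1][0] = 4 + 7 = 11) = 11 (attained at k = 1)
  C[0][1] = min over k of (A[0][0] + B[0][1] = 8 + 4 = 12, A[0][1] + B[1][1] = 4 + 5 = 9) = 9 (attained at k = 1)
  C[1][0] = min over k of (A[1][0] + B[0][0] = 2 + 8 = 10, A[1][1] + B[1][0] = 9 + 7 = 16) = 10 (attained at k = 0)
  C[1][1] = min over k of (A[1][0] + B[0][1] = 2 + 4 = 6, A[1][1] + B[1][1] = 9 + 5 = 14) = 6 (attained at k = 0)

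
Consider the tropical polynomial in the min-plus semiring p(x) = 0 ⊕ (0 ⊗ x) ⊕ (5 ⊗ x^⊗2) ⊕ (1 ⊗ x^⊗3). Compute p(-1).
p(-1) = -2

A tropical monomial a ⊗ x^⊗i evaluates to a + i · x. Evaluating each term at x = -1:
  Term 0 contributes 0 + 0 · -1 = 0
  Term 1 contributes 0 + 1 · -1 = -1
  Term 2 contributes 5 + 2 · -1 = 3
  Term 3 contributes 1 + 3 · -1 = -2
p(-1) = ⊕ of these = min[0, -1, 3, -2] = -2.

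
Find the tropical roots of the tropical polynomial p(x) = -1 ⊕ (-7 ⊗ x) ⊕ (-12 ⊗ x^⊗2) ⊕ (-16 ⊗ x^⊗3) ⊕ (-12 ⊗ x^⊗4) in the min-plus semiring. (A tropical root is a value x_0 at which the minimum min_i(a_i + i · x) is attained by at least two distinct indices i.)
Roots: {-4, 4, 5, 6}

Each tropical root is a break point of the lower envelope of the lines y = a_i + i · x (there are 5 lines, with slopes 0, 1, ..., 4). Only the lines that attain the minimum somewhere contribute to roots; other lines are dominated. Here the surviving (envelope) indices are i = 4, i = 3, i = 2, i = 1, i = 0.
Intersections between consecutive envelope lines give the roots: for adjacent envelope indices i < j the intersection is x = (a_i − a_j) / (j − i). Reading off the sorted break points: {-4, 4, 5, 6}.
Verification: at each break x_0, at least two indices attain the minimum of min_i(a_i + i · x_0).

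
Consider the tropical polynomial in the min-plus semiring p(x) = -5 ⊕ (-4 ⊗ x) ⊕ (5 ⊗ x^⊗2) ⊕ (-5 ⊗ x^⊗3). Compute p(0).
p(0) = -5

A tropical monomial a ⊗ x^⊗i evaluates to a + i · x. Evaluating each term at x = 0:
  Term 0 contributes -5 + 0 · 0 = -5
  Term 1 contributes -4 + 1 · 0 = -4
  Term 2 contributes 5 + 2 · 0 = 5
  Term 3 contributes -5 + 3 · 0 = -5
p(0) = ⊕ of these = min[-5, -4, 5, -5] = -5.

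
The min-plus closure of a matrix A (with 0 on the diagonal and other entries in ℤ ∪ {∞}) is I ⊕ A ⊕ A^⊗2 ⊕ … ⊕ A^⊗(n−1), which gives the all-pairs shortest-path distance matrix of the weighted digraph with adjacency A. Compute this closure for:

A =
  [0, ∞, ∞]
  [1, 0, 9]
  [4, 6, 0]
Closure =
  [0, ∞, ∞]
  [1, 0, 9]
  [4, 6, 0]

This is the Floyd-Warshall all-pairs shortest-path computation. For each intermediate vertex k = 0, 1, …, 2, update dist[i][j] ← min(dist[i][j], dist[i][k] + dist[k][j]). The final matrix gives, for each (i, j), the minimum total weight of any directed path from i to j (possibly empty when i = j).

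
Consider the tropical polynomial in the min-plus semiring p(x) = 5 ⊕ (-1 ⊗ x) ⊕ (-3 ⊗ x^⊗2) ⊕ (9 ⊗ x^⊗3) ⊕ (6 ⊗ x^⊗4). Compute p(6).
p(6) = 5

A tropical monomial a ⊗ x^⊗i evaluates to a + i · x. Evaluating each term at x = 6:
  Term 0 contributes 5 + 0 · 6 = 5
  Term 1 contributes -1 + 1 · 6 = 5
  Term 2 contributes -3 + 2 · 6 = 9
  Term 3 contributes 9 + 3 · 6 = 27
  Term 4 contributes 6 + 4 · 6 = 30
p(6) = ⊕ of these = min[5, 5, 9, 27, 30] = 5.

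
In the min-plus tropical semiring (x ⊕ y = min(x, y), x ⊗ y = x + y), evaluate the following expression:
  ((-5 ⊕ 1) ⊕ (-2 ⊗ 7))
((-5 ⊕ 1) ⊕ (-2 ⊗ 7)) = -5

Expand innermost to outermost. Recall ⊕ takes the minimum of its arguments and ⊗ takes their sum. Working out the expression ((-5 ⊕ 1) ⊕ (-2 ⊗ 7)) gives -5.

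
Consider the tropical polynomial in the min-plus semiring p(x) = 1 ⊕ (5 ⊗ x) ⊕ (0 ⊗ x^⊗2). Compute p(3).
p(3) = 1

A tropical monomial a ⊗ x^⊗i evaluates to a + i · x. Evaluating each term at x = 3:
  Term 0 contributes 1 + 0 · 3 = 1
  Term 1 contributes 5 + 1 · 3 = 8
  Term 2 contributes 0 + 2 · 3 = 6
p(3) = ⊕ of these = min[1, 8, 6] = 1.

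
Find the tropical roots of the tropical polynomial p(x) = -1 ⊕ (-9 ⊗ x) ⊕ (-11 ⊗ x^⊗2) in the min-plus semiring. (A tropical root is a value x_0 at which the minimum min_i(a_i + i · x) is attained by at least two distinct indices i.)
Roots: {2, 8}

Each tropical root is a break point of the lower envelope of the lines y = a_i + i · x (there are 3 lines, with slopes 0, 1, ..., 2). Only the lines that attain the minimum somewhere contribute to roots; other lines are dominated. Here the surviving (envelope) indices are i = 2, i = 1, i = 0.
Intersections between consecutive envelope lines give the roots: for adjacent envelope indices i < j the intersection is x = (a_i − a_j) / (j − i). Reading off the sorted break points: {2, 8}.
Verification: at each break x_0, at least two indices attain the minimum of min_i(a_i + i · x_0).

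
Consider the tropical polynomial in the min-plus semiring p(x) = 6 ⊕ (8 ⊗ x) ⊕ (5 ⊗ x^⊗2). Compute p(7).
p(7) = 6

A tropical monomial a ⊗ x^⊗i evaluates to a + i · x. Evaluating each term at x = 7:
  Term 0 contributes 6 + 0 · 7 = 6
  Term 1 contributes 8 + 1 · 7 = 15
  Term 2 contributes 5 + 2 · 7 = 19
p(7) = ⊕ of these = min[6, 15, 19] = 6.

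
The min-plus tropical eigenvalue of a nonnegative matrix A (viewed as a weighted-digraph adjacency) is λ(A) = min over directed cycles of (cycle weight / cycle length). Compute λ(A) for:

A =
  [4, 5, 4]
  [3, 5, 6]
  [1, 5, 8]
λ(A) = 5/2

Enumerate directed cycles and compute their means (weight / length). Sample:
  cycle 0 → 0: weight = 4, length = 1, mean = 4/1 ≈ 4.000
  cycle 1 → 1: weight = 5, length = 1, mean = 5/1 ≈ 5.000
  cycle 2 → 2: weight = 8, length = 1, mean = 8/1 ≈ 8.000
  cycle 0 → 1 → 0: weight = 8, length = 2, mean = 8/2 ≈ 4.000
  cycle 0 → 2 → 0: weight = 5, length = 2, mean = 5/2 ≈ 2.500
  cycle 1 → 0 → 1: weight = 8, length = 2, mean = 8/2 ≈ 4.000
Minimum mean = 2.500, attained e.g. along the cycle 0 → 2 → 0 with weight 5 and length 2. So λ(A) = 5/2 = 5/2.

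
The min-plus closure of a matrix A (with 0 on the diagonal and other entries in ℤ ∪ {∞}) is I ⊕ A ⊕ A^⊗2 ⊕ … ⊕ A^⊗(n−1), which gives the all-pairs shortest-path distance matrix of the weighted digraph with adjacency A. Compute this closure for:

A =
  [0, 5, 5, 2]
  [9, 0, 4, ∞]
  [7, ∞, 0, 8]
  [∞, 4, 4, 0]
Closure =
  [0, 5, 5, 2]
  [9, 0, 4, 11]
  [7, 12, 0, 8]
  [11, 4, 4, 0]

This is the Floyd-Warshall all-pairs shortest-path computation. For each intermediate vertex k = 0, 1, …, 3, update dist[i][j] ← min(dist[i][j], dist[i][k] + dist[k][j]). The final matrix gives, for each (i, j), the minimum total weight of any directed path from i to j (possibly empty when i = j).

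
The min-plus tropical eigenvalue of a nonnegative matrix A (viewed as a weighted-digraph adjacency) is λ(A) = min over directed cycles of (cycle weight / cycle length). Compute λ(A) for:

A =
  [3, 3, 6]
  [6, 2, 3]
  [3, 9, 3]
λ(A) = 2

Enumerate directed cycles and compute their means (weight / length). Sample:
  cycle 0 → 0: weight = 3, length = 1, mean = 3/1 ≈ 3.000
  cycle 1 → 1: weight = 2, length = 1, mean = 2/1 ≈ 2.000
  cycle 2 → 2: weight = 3, length = 1, mean = 3/1 ≈ 3.000
  cycle 0 → 1 → 0: weight = 9, length = 2, mean = 9/2 ≈ 4.500
  cycle 0 → 2 → 0: weight = 9, length = 2, mean = 9/2 ≈ 4.500
  cycle 1 → 0 → 1: weight = 9, length = 2, mean = 9/2 ≈ 4.500
Minimum mean = 2.000, attained e.g. along the cycle 1 → 1 with weight 2 and length 1. So λ(A) = 2/1 = 2.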